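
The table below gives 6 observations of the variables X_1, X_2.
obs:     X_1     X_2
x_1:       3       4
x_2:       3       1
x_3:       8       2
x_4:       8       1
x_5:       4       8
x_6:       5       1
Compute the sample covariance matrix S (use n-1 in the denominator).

Step 1 — column means:
  mean(X_1) = (3 + 3 + 8 + 8 + 4 + 5) / 6 = 31/6 = 5.1667
  mean(X_2) = (4 + 1 + 2 + 1 + 8 + 1) / 6 = 17/6 = 2.8333

Step 2 — sample covariance S[i,j] = (1/(n-1)) · Σ_k (x_{k,i} - mean_i) · (x_{k,j} - mean_j), with n-1 = 5.
  S[X_1,X_1] = ((-2.1667)·(-2.1667) + (-2.1667)·(-2.1667) + (2.8333)·(2.8333) + (2.8333)·(2.8333) + (-1.1667)·(-1.1667) + (-0.1667)·(-0.1667)) / 5 = 26.8333/5 = 5.3667
  S[X_1,X_2] = ((-2.1667)·(1.1667) + (-2.1667)·(-1.8333) + (2.8333)·(-0.8333) + (2.8333)·(-1.8333) + (-1.1667)·(5.1667) + (-0.1667)·(-1.8333)) / 5 = -11.8333/5 = -2.3667
  S[X_2,X_2] = ((1.1667)·(1.1667) + (-1.8333)·(-1.8333) + (-0.8333)·(-0.8333) + (-1.8333)·(-1.8333) + (5.1667)·(5.1667) + (-1.8333)·(-1.8333)) / 5 = 38.8333/5 = 7.7667

S is symmetric (S[j,i] = S[i,j]). Assembling:

S = [[5.3667, -2.3667],
 [-2.3667, 7.7667]]


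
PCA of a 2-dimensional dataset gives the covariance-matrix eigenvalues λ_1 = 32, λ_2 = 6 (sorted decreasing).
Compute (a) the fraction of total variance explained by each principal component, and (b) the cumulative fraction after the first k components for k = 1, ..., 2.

Step 1 — total variance = trace(Sigma) = Σ λ_i = 32 + 6 = 38.

Step 2 — fraction explained by component i = λ_i / Σ λ:
  PC1: 32/38 = 0.8421
  PC2: 6/38 = 0.1579

Step 3 — cumulative fraction after k components = (λ_1 + ... + λ_k) / Σ λ:
  k = 1: 32/38 = 0.8421
  k = 2: (32 + 6)/38 = 38/38 = 1

Summary (fraction, with percent):

explained: PC1 0.8421 (84.21%), PC2 0.1579 (15.79%);  cumulative: 0.8421, 1


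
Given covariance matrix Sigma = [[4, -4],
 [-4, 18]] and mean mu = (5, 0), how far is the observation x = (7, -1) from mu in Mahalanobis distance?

Step 1 — centre the observation: (x - mu) = (2, -1).

Step 2 — invert Sigma. det(Sigma) = 4·18 - (-4)² = 56.
  Sigma^{-1} = (1/det) · [[d, -b], [-b, a]] = [[0.3214, 0.0714],
 [0.0714, 0.0714]].

Step 3 — form the quadratic (x - mu)^T · Sigma^{-1} · (x - mu):
  Sigma^{-1} · (x - mu) = (0.5714, 0.0714).
  (x - mu)^T · [Sigma^{-1} · (x - mu)] = (2)·(0.5714) + (-1)·(0.0714) = 1.0714.

Step 4 — take square root: d = √(1.0714) ≈ 1.0351.

d(x, mu) = √(1.0714) ≈ 1.0351


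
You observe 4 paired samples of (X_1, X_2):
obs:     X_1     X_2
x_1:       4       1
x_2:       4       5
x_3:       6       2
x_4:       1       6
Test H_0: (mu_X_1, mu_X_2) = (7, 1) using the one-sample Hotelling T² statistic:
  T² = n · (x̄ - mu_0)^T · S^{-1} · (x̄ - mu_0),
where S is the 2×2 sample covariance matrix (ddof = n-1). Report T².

Step 1 — sample mean vector:
  mean(X_1) = (4 + 4 + 6 + 1) / 4 = 15/4 = 3.75
  mean(X_2) = (1 + 5 + 2 + 6) / 4 = 14/4 = 3.5
  x̄ = (3.75, 3.5),  deviation x̄ - mu_0 = (3.75, 3.5) - (7, 1) = (-3.25, 2.5).

Step 2 — sample covariance matrix, S[i,j] = (1/(n-1)) · Σ_k (x_{k,i} - mean_i) · (x_{k,j} - mean_j), divisor n-1 = 3:
  S[X_1,X_1] = ((0.25)·(0.25) + (0.25)·(0.25) + (2.25)·(2.25) + (-2.75)·(-2.75)) / 3 = 12.75/3 = 4.25
  S[X_1,X_2] = ((0.25)·(-2.5) + (0.25)·(1.5) + (2.25)·(-1.5) + (-2.75)·(2.5)) / 3 = -10.5/3 = -3.5
  S[X_2,X_2] = ((-2.5)·(-2.5) + (1.5)·(1.5) + (-1.5)·(-1.5) + (2.5)·(2.5)) / 3 = 17/3 = 5.6667
  S = [[4.25, -3.5],
 [-3.5, 5.6667]].

Step 3 — invert S. det(S) = 4.25·5.6667 - (-3.5)² = 11.8333.
  S^{-1} = (1/det) · [[d, -b], [-b, a]] = [[0.4789, 0.2958],
 [0.2958, 0.3592]].

Step 4 — quadratic form (x̄ - mu_0)^T · S^{-1} · (x̄ - mu_0):
  S^{-1} · (x̄ - mu_0) = (-0.8169, -0.0634),
  (x̄ - mu_0)^T · [...] = (-3.25)·(-0.8169) + (2.5)·(-0.0634) = 2.4965.

Step 5 — scale by n: T² = 4 · 2.4965 = 9.9859.

T² ≈ 9.9859


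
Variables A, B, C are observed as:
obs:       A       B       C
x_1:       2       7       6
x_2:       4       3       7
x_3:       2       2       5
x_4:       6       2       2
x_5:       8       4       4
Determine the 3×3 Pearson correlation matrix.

Step 1 — column means:
  mean(A) = (2 + 4 + 2 + 6 + 8) / 5 = 22/5 = 4.4
  mean(B) = (7 + 3 + 2 + 2 + 4) / 5 = 18/5 = 3.6
  mean(C) = (6 + 7 + 5 + 2 + 4) / 5 = 24/5 = 4.8

Step 2 — sample variances and covariances s[i,j] = (1/(n-1)) · Σ_k (x_{k,i} - mean_i) · (x_{k,j} - mean_j), with n-1 = 4:
  s[A,A] = ((-2.4)·(-2.4) + (-0.4)·(-0.4) + (-2.4)·(-2.4) + (1.6)·(1.6) + (3.6)·(3.6)) / 4 = 27.2/4 = 6.8
  s[A,B] = ((-2.4)·(3.4) + (-0.4)·(-0.6) + (-2.4)·(-1.6) + (1.6)·(-1.6) + (3.6)·(0.4)) / 4 = -5.2/4 = -1.3
  s[A,C] = ((-2.4)·(1.2) + (-0.4)·(2.2) + (-2.4)·(0.2) + (1.6)·(-2.8) + (3.6)·(-0.8)) / 4 = -11.6/4 = -2.9
  s[B,B] = ((3.4)·(3.4) + (-0.6)·(-0.6) + (-1.6)·(-1.6) + (-1.6)·(-1.6) + (0.4)·(0.4)) / 4 = 17.2/4 = 4.3
  s[B,C] = ((3.4)·(1.2) + (-0.6)·(2.2) + (-1.6)·(0.2) + (-1.6)·(-2.8) + (0.4)·(-0.8)) / 4 = 6.6/4 = 1.65
  s[C,C] = ((1.2)·(1.2) + (2.2)·(2.2) + (0.2)·(0.2) + (-2.8)·(-2.8) + (-0.8)·(-0.8)) / 4 = 14.8/4 = 3.7
  Sample standard deviations s_i = √(s[i,i]):
  s(A) = √(6.8) = 2.6077
  s(B) = √(4.3) = 2.0736
  s(C) = √(3.7) = 1.9235

Step 3 — r_{ij} = s_{ij} / (s_i · s_j):
  r[A,A] = 1 (diagonal).
  r[A,B] = -1.3 / (2.6077 · 2.0736) = -1.3 / 5.4074 = -0.2404
  r[A,C] = -2.9 / (2.6077 · 1.9235) = -2.9 / 5.016 = -0.5782
  r[B,B] = 1 (diagonal).
  r[B,C] = 1.65 / (2.0736 · 1.9235) = 1.65 / 3.9887 = 0.4137
  r[C,C] = 1 (diagonal).

R is symmetric with unit diagonal. Assembling:

R = [[1, -0.2404, -0.5782],
 [-0.2404, 1, 0.4137],
 [-0.5782, 0.4137, 1]]


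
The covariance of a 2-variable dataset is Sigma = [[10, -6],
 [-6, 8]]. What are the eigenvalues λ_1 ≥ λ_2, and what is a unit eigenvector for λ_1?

Step 1 — characteristic polynomial of 2×2 Sigma:
  det(Sigma - λI) = λ² - trace · λ + det = 0.
  trace = 10 + 8 = 18, det = 10·8 - (-6)² = 44.
Step 2 — discriminant:
  Δ = trace² - 4·det = 324 - 176 = 148.
Step 3 — eigenvalues:
  λ = (trace ± √Δ)/2 = (18 ± 12.1655)/2,
  λ_1 = 15.0828,  λ_2 = 2.9172.

Step 4 — unit eigenvector for λ_1: solve (Sigma - λ_1 I)v = 0. First row:
  (10 - 15.0828)·v_x + (-6)·v_y = 0, i.e. (-5.0828)·v_x + (-6)·v_y = 0,
  so v ∝ (b, λ_1 - a) = (-6, 5.0828); multiply by -1 so the first entry is positive: u = (6, -5.0828).
  ||u|| = √((6)² + (-5.0828)²) = √(61.8345) ≈ 7.8635,
  v_1 = u/||u|| ≈ (0.763, -0.6464) (||v_1|| = 1).

λ_1 = 15.0828,  λ_2 = 2.9172;  v_1 ≈ (0.763, -0.6464)


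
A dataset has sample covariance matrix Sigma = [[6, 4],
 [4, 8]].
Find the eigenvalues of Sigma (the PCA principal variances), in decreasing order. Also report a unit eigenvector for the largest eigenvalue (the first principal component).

Step 1 — characteristic polynomial of 2×2 Sigma:
  det(Sigma - λI) = λ² - trace · λ + det = 0.
  trace = 6 + 8 = 14, det = 6·8 - (4)² = 32.
Step 2 — discriminant:
  Δ = trace² - 4·det = 196 - 128 = 68.
Step 3 — eigenvalues:
  λ = (trace ± √Δ)/2 = (14 ± 8.2462)/2,
  λ_1 = 11.1231,  λ_2 = 2.8769.

Step 4 — unit eigenvector for λ_1: solve (Sigma - λ_1 I)v = 0. First row:
  (6 - 11.1231)·v_x + (4)·v_y = 0, i.e. (-5.1231)·v_x + (4)·v_y = 0,
  so v ∝ (b, λ_1 - a) = (4, 5.1231) = u.
  ||u|| = √((4)² + (5.1231)²) = √(42.2462) ≈ 6.4997,
  v_1 = u/||u|| ≈ (0.6154, 0.7882) (||v_1|| = 1).

λ_1 = 11.1231,  λ_2 = 2.8769;  v_1 ≈ (0.6154, 0.7882)


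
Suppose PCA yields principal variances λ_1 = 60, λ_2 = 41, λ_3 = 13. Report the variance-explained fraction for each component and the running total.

Step 1 — total variance = trace(Sigma) = Σ λ_i = 60 + 41 + 13 = 114.

Step 2 — fraction explained by component i = λ_i / Σ λ:
  PC1: 60/114 = 0.5263
  PC2: 41/114 = 0.3596
  PC3: 13/114 = 0.114

Step 3 — cumulative fraction after k components = (λ_1 + ... + λ_k) / Σ λ:
  k = 1: 60/114 = 0.5263
  k = 2: (60 + 41)/114 = 101/114 = 0.886
  k = 3: (60 + 41 + 13)/114 = 114/114 = 1

Summary (fraction, with percent):

explained: PC1 0.5263 (52.63%), PC2 0.3596 (35.96%), PC3 0.114 (11.4%);  cumulative: 0.5263, 0.886, 1


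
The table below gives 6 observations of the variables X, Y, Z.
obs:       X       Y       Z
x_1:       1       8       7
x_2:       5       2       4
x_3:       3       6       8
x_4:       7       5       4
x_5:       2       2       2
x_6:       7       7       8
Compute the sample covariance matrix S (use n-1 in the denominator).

Step 1 — column means:
  mean(X) = (1 + 5 + 3 + 7 + 2 + 7) / 6 = 25/6 = 4.1667
  mean(Y) = (8 + 2 + 6 + 5 + 2 + 7) / 6 = 30/6 = 5
  mean(Z) = (7 + 4 + 8 + 4 + 2 + 8) / 6 = 33/6 = 5.5

Step 2 — sample covariance S[i,j] = (1/(n-1)) · Σ_k (x_{k,i} - mean_i) · (x_{k,j} - mean_j), with n-1 = 5.
  S[X,X] = ((-3.1667)·(-3.1667) + (0.8333)·(0.8333) + (-1.1667)·(-1.1667) + (2.8333)·(2.8333) + (-2.1667)·(-2.1667) + (2.8333)·(2.8333)) / 5 = 32.8333/5 = 6.5667
  S[X,Y] = ((-3.1667)·(3) + (0.8333)·(-3) + (-1.1667)·(1) + (2.8333)·(0) + (-2.1667)·(-3) + (2.8333)·(2)) / 5 = -1/5 = -0.2
  S[X,Z] = ((-3.1667)·(1.5) + (0.8333)·(-1.5) + (-1.1667)·(2.5) + (2.8333)·(-1.5) + (-2.1667)·(-3.5) + (2.8333)·(2.5)) / 5 = 1.5/5 = 0.3
  S[Y,Y] = ((3)·(3) + (-3)·(-3) + (1)·(1) + (0)·(0) + (-3)·(-3) + (2)·(2)) / 5 = 32/5 = 6.4
  S[Y,Z] = ((3)·(1.5) + (-3)·(-1.5) + (1)·(2.5) + (0)·(-1.5) + (-3)·(-3.5) + (2)·(2.5)) / 5 = 27/5 = 5.4
  S[Z,Z] = ((1.5)·(1.5) + (-1.5)·(-1.5) + (2.5)·(2.5) + (-1.5)·(-1.5) + (-3.5)·(-3.5) + (2.5)·(2.5)) / 5 = 31.5/5 = 6.3

S is symmetric (S[j,i] = S[i,j]). Assembling:

S = [[6.5667, -0.2, 0.3],
 [-0.2, 6.4, 5.4],
 [0.3, 5.4, 6.3]]


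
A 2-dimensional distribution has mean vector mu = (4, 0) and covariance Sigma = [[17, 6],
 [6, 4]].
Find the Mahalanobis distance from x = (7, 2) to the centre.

Step 1 — centre the observation: (x - mu) = (3, 2).

Step 2 — invert Sigma. det(Sigma) = 17·4 - (6)² = 32.
  Sigma^{-1} = (1/det) · [[d, -b], [-b, a]] = [[0.125, -0.1875],
 [-0.1875, 0.5312]].

Step 3 — form the quadratic (x - mu)^T · Sigma^{-1} · (x - mu):
  Sigma^{-1} · (x - mu) = (0, 0.5).
  (x - mu)^T · [Sigma^{-1} · (x - mu)] = (3)·(0) + (2)·(0.5) = 1.

Step 4 — take square root: d = √(1) ≈ 1.

d(x, mu) = √(1) ≈ 1


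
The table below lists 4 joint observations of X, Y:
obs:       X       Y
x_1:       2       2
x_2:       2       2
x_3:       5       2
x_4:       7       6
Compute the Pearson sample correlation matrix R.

Step 1 — column means:
  mean(X) = (2 + 2 + 5 + 7) / 4 = 16/4 = 4
  mean(Y) = (2 + 2 + 2 + 6) / 4 = 12/4 = 3

Step 2 — sample variances and covariances s[i,j] = (1/(n-1)) · Σ_k (x_{k,i} - mean_i) · (x_{k,j} - mean_j), with n-1 = 3:
  s[X,X] = ((-2)·(-2) + (-2)·(-2) + (1)·(1) + (3)·(3)) / 3 = 18/3 = 6
  s[X,Y] = ((-2)·(-1) + (-2)·(-1) + (1)·(-1) + (3)·(3)) / 3 = 12/3 = 4
  s[Y,Y] = ((-1)·(-1) + (-1)·(-1) + (-1)·(-1) + (3)·(3)) / 3 = 12/3 = 4
  Sample standard deviations s_i = √(s[i,i]):
  s(X) = √(6) = 2.4495
  s(Y) = √(4) = 2

Step 3 — r_{ij} = s_{ij} / (s_i · s_j):
  r[X,X] = 1 (diagonal).
  r[X,Y] = 4 / (2.4495 · 2) = 4 / 4.899 = 0.8165
  r[Y,Y] = 1 (diagonal).

R is symmetric with unit diagonal. Assembling:

R = [[1, 0.8165],
 [0.8165, 1]]


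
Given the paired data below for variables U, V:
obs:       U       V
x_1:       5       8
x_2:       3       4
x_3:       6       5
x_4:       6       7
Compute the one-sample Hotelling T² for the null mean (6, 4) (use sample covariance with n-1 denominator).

Step 1 — sample mean vector:
  mean(U) = (5 + 3 + 6 + 6) / 4 = 20/4 = 5
  mean(V) = (8 + 4 + 5 + 7) / 4 = 24/4 = 6
  x̄ = (5, 6),  deviation x̄ - mu_0 = (5, 6) - (6, 4) = (-1, 2).

Step 2 — sample covariance matrix, S[i,j] = (1/(n-1)) · Σ_k (x_{k,i} - mean_i) · (x_{k,j} - mean_j), divisor n-1 = 3:
  S[U,U] = ((0)·(0) + (-2)·(-2) + (1)·(1) + (1)·(1)) / 3 = 6/3 = 2
  S[U,V] = ((0)·(2) + (-2)·(-2) + (1)·(-1) + (1)·(1)) / 3 = 4/3 = 1.3333
  S[V,V] = ((2)·(2) + (-2)·(-2) + (-1)·(-1) + (1)·(1)) / 3 = 10/3 = 3.3333
  S = [[2, 1.3333],
 [1.3333, 3.3333]].

Step 3 — invert S. det(S) = 2·3.3333 - (1.3333)² = 4.8889.
  S^{-1} = (1/det) · [[d, -b], [-b, a]] = [[0.6818, -0.2727],
 [-0.2727, 0.4091]].

Step 4 — quadratic form (x̄ - mu_0)^T · S^{-1} · (x̄ - mu_0):
  S^{-1} · (x̄ - mu_0) = (-1.2273, 1.0909),
  (x̄ - mu_0)^T · [...] = (-1)·(-1.2273) + (2)·(1.0909) = 3.4091.

Step 5 — scale by n: T² = 4 · 3.4091 = 13.6364.

T² ≈ 13.6364


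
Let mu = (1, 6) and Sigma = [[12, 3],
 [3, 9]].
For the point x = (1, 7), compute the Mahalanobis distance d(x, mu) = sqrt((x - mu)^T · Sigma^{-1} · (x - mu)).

Step 1 — centre the observation: (x - mu) = (0, 1).

Step 2 — invert Sigma. det(Sigma) = 12·9 - (3)² = 99.
  Sigma^{-1} = (1/det) · [[d, -b], [-b, a]] = [[0.0909, -0.0303],
 [-0.0303, 0.1212]].

Step 3 — form the quadratic (x - mu)^T · Sigma^{-1} · (x - mu):
  Sigma^{-1} · (x - mu) = (-0.0303, 0.1212).
  (x - mu)^T · [Sigma^{-1} · (x - mu)] = (0)·(-0.0303) + (1)·(0.1212) = 0.1212.

Step 4 — take square root: d = √(0.1212) ≈ 0.3482.

d(x, mu) = √(0.1212) ≈ 0.3482


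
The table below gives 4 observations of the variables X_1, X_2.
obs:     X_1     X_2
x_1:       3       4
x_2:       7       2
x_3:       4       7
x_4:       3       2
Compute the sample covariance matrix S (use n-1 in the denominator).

Step 1 — column means:
  mean(X_1) = (3 + 7 + 4 + 3) / 4 = 17/4 = 4.25
  mean(X_2) = (4 + 2 + 7 + 2) / 4 = 15/4 = 3.75

Step 2 — sample covariance S[i,j] = (1/(n-1)) · Σ_k (x_{k,i} - mean_i) · (x_{k,j} - mean_j), with n-1 = 3.
  S[X_1,X_1] = ((-1.25)·(-1.25) + (2.75)·(2.75) + (-0.25)·(-0.25) + (-1.25)·(-1.25)) / 3 = 10.75/3 = 3.5833
  S[X_1,X_2] = ((-1.25)·(0.25) + (2.75)·(-1.75) + (-0.25)·(3.25) + (-1.25)·(-1.75)) / 3 = -3.75/3 = -1.25
  S[X_2,X_2] = ((0.25)·(0.25) + (-1.75)·(-1.75) + (3.25)·(3.25) + (-1.75)·(-1.75)) / 3 = 16.75/3 = 5.5833

S is symmetric (S[j,i] = S[i,j]). Assembling:

S = [[3.5833, -1.25],
 [-1.25, 5.5833]]


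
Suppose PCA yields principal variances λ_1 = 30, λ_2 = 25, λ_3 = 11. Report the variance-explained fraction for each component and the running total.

Step 1 — total variance = trace(Sigma) = Σ λ_i = 30 + 25 + 11 = 66.

Step 2 — fraction explained by component i = λ_i / Σ λ:
  PC1: 30/66 = 0.4545
  PC2: 25/66 = 0.3788
  PC3: 11/66 = 0.1667

Step 3 — cumulative fraction after k components = (λ_1 + ... + λ_k) / Σ λ:
  k = 1: 30/66 = 0.4545
  k = 2: (30 + 25)/66 = 55/66 = 0.8333
  k = 3: (30 + 25 + 11)/66 = 66/66 = 1

Summary (fraction, with percent):

explained: PC1 0.4545 (45.45%), PC2 0.3788 (37.88%), PC3 0.1667 (16.67%);  cumulative: 0.4545, 0.8333, 1


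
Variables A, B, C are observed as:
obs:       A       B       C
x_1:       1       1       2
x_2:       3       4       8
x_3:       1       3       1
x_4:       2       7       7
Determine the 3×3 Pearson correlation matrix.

Step 1 — column means:
  mean(A) = (1 + 3 + 1 + 2) / 4 = 7/4 = 1.75
  mean(B) = (1 + 4 + 3 + 7) / 4 = 15/4 = 3.75
  mean(C) = (2 + 8 + 1 + 7) / 4 = 18/4 = 4.5

Step 2 — sample variances and covariances s[i,j] = (1/(n-1)) · Σ_k (x_{k,i} - mean_i) · (x_{k,j} - mean_j), with n-1 = 3:
  s[A,A] = ((-0.75)·(-0.75) + (1.25)·(1.25) + (-0.75)·(-0.75) + (0.25)·(0.25)) / 3 = 2.75/3 = 0.9167
  s[A,B] = ((-0.75)·(-2.75) + (1.25)·(0.25) + (-0.75)·(-0.75) + (0.25)·(3.25)) / 3 = 3.75/3 = 1.25
  s[A,C] = ((-0.75)·(-2.5) + (1.25)·(3.5) + (-0.75)·(-3.5) + (0.25)·(2.5)) / 3 = 9.5/3 = 3.1667
  s[B,B] = ((-2.75)·(-2.75) + (0.25)·(0.25) + (-0.75)·(-0.75) + (3.25)·(3.25)) / 3 = 18.75/3 = 6.25
  s[B,C] = ((-2.75)·(-2.5) + (0.25)·(3.5) + (-0.75)·(-3.5) + (3.25)·(2.5)) / 3 = 18.5/3 = 6.1667
  s[C,C] = ((-2.5)·(-2.5) + (3.5)·(3.5) + (-3.5)·(-3.5) + (2.5)·(2.5)) / 3 = 37/3 = 12.3333
  Sample standard deviations s_i = √(s[i,i]):
  s(A) = √(0.9167) = 0.9574
  s(B) = √(6.25) = 2.5
  s(C) = √(12.3333) = 3.5119

Step 3 — r_{ij} = s_{ij} / (s_i · s_j):
  r[A,A] = 1 (diagonal).
  r[A,B] = 1.25 / (0.9574 · 2.5) = 1.25 / 2.3936 = 0.5222
  r[A,C] = 3.1667 / (0.9574 · 3.5119) = 3.1667 / 3.3624 = 0.9418
  r[B,B] = 1 (diagonal).
  r[B,C] = 6.1667 / (2.5 · 3.5119) = 6.1667 / 8.7797 = 0.7024
  r[C,C] = 1 (diagonal).

R is symmetric with unit diagonal. Assembling:

R = [[1, 0.5222, 0.9418],
 [0.5222, 1, 0.7024],
 [0.9418, 0.7024, 1]]


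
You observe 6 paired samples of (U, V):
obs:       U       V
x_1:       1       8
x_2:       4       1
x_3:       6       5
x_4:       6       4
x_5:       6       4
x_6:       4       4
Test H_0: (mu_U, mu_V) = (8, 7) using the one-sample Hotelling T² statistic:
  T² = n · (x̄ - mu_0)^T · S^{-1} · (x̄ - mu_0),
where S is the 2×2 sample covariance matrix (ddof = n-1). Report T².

Step 1 — sample mean vector:
  mean(U) = (1 + 4 + 6 + 6 + 6 + 4) / 6 = 27/6 = 4.5
  mean(V) = (8 + 1 + 5 + 4 + 4 + 4) / 6 = 26/6 = 4.3333
  x̄ = (4.5, 4.3333),  deviation x̄ - mu_0 = (4.5, 4.3333) - (8, 7) = (-3.5, -2.6667).

Step 2 — sample covariance matrix, S[i,j] = (1/(n-1)) · Σ_k (x_{k,i} - mean_i) · (x_{k,j} - mean_j), divisor n-1 = 5:
  S[U,U] = ((-3.5)·(-3.5) + (-0.5)·(-0.5) + (1.5)·(1.5) + (1.5)·(1.5) + (1.5)·(1.5) + (-0.5)·(-0.5)) / 5 = 19.5/5 = 3.9
  S[U,V] = ((-3.5)·(3.6667) + (-0.5)·(-3.3333) + (1.5)·(0.6667) + (1.5)·(-0.3333) + (1.5)·(-0.3333) + (-0.5)·(-0.3333)) / 5 = -11/5 = -2.2
  S[V,V] = ((3.6667)·(3.6667) + (-3.3333)·(-3.3333) + (0.6667)·(0.6667) + (-0.3333)·(-0.3333) + (-0.3333)·(-0.3333) + (-0.3333)·(-0.3333)) / 5 = 25.3333/5 = 5.0667
  S = [[3.9, -2.2],
 [-2.2, 5.0667]].

Step 3 — invert S. det(S) = 3.9·5.0667 - (-2.2)² = 14.92.
  S^{-1} = (1/det) · [[d, -b], [-b, a]] = [[0.3396, 0.1475],
 [0.1475, 0.2614]].

Step 4 — quadratic form (x̄ - mu_0)^T · S^{-1} · (x̄ - mu_0):
  S^{-1} · (x̄ - mu_0) = (-1.5818, -1.2131),
  (x̄ - mu_0)^T · [...] = (-3.5)·(-1.5818) + (-2.6667)·(-1.2131) = 8.7712.

Step 5 — scale by n: T² = 6 · 8.7712 = 52.6273.

T² ≈ 52.6273


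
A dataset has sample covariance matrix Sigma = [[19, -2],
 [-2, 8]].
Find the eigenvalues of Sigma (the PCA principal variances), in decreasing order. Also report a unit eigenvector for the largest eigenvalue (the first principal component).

Step 1 — characteristic polynomial of 2×2 Sigma:
  det(Sigma - λI) = λ² - trace · λ + det = 0.
  trace = 19 + 8 = 27, det = 19·8 - (-2)² = 148.
Step 2 — discriminant:
  Δ = trace² - 4·det = 729 - 592 = 137.
Step 3 — eigenvalues:
  λ = (trace ± √Δ)/2 = (27 ± 11.7047)/2,
  λ_1 = 19.3523,  λ_2 = 7.6477.

Step 4 — unit eigenvector for λ_1: solve (Sigma - λ_1 I)v = 0. First row:
  (19 - 19.3523)·v_x + (-2)·v_y = 0, i.e. (-0.3523)·v_x + (-2)·v_y = 0,
  so v ∝ (b, λ_1 - a) = (-2, 0.3523); multiply by -1 so the first entry is positive: u = (2, -0.3523).
  ||u|| = √((2)² + (-0.3523)²) = √(4.1242) ≈ 2.0308,
  v_1 = u/||u|| ≈ (0.9848, -0.1735) (||v_1|| = 1).

λ_1 = 19.3523,  λ_2 = 7.6477;  v_1 ≈ (0.9848, -0.1735)


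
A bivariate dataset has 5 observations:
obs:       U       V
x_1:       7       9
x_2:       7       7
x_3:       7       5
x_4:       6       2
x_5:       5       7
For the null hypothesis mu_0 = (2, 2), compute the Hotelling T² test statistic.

Step 1 — sample mean vector:
  mean(U) = (7 + 7 + 7 + 6 + 5) / 5 = 32/5 = 6.4
  mean(V) = (9 + 7 + 5 + 2 + 7) / 5 = 30/5 = 6
  x̄ = (6.4, 6),  deviation x̄ - mu_0 = (6.4, 6) - (2, 2) = (4.4, 4).

Step 2 — sample covariance matrix, S[i,j] = (1/(n-1)) · Σ_k (x_{k,i} - mean_i) · (x_{k,j} - mean_j), divisor n-1 = 4:
  S[U,U] = ((0.6)·(0.6) + (0.6)·(0.6) + (0.6)·(0.6) + (-0.4)·(-0.4) + (-1.4)·(-1.4)) / 4 = 3.2/4 = 0.8
  S[U,V] = ((0.6)·(3) + (0.6)·(1) + (0.6)·(-1) + (-0.4)·(-4) + (-1.4)·(1)) / 4 = 2/4 = 0.5
  S[V,V] = ((3)·(3) + (1)·(1) + (-1)·(-1) + (-4)·(-4) + (1)·(1)) / 4 = 28/4 = 7
  S = [[0.8, 0.5],
 [0.5, 7]].

Step 3 — invert S. det(S) = 0.8·7 - (0.5)² = 5.35.
  S^{-1} = (1/det) · [[d, -b], [-b, a]] = [[1.3084, -0.0935],
 [-0.0935, 0.1495]].

Step 4 — quadratic form (x̄ - mu_0)^T · S^{-1} · (x̄ - mu_0):
  S^{-1} · (x̄ - mu_0) = (5.3832, 0.1869),
  (x̄ - mu_0)^T · [...] = (4.4)·(5.3832) + (4)·(0.1869) = 24.4336.

Step 5 — scale by n: T² = 5 · 24.4336 = 122.1682.

T² ≈ 122.1682


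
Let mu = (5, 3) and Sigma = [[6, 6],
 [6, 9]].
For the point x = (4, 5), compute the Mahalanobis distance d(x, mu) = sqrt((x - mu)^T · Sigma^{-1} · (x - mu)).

Step 1 — centre the observation: (x - mu) = (-1, 2).

Step 2 — invert Sigma. det(Sigma) = 6·9 - (6)² = 18.
  Sigma^{-1} = (1/det) · [[d, -b], [-b, a]] = [[0.5, -0.3333],
 [-0.3333, 0.3333]].

Step 3 — form the quadratic (x - mu)^T · Sigma^{-1} · (x - mu):
  Sigma^{-1} · (x - mu) = (-1.1667, 1).
  (x - mu)^T · [Sigma^{-1} · (x - mu)] = (-1)·(-1.1667) + (2)·(1) = 3.1667.

Step 4 — take square root: d = √(3.1667) ≈ 1.7795.

d(x, mu) = √(3.1667) ≈ 1.7795


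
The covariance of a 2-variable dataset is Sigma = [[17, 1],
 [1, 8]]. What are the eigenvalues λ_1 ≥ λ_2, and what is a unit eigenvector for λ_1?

Step 1 — characteristic polynomial of 2×2 Sigma:
  det(Sigma - λI) = λ² - trace · λ + det = 0.
  trace = 17 + 8 = 25, det = 17·8 - (1)² = 135.
Step 2 — discriminant:
  Δ = trace² - 4·det = 625 - 540 = 85.
Step 3 — eigenvalues:
  λ = (trace ± √Δ)/2 = (25 ± 9.2195)/2,
  λ_1 = 17.1098,  λ_2 = 7.8902.

Step 4 — unit eigenvector for λ_1: solve (Sigma - λ_1 I)v = 0. First row:
  (17 - 17.1098)·v_x + (1)·v_y = 0, i.e. (-0.1098)·v_x + (1)·v_y = 0,
  so v ∝ (b, λ_1 - a) = (1, 0.1098) = u.
  ||u|| = √((1)² + (0.1098)²) = √(1.012) ≈ 1.006,
  v_1 = u/||u|| ≈ (0.994, 0.1091) (||v_1|| = 1).

λ_1 = 17.1098,  λ_2 = 7.8902;  v_1 ≈ (0.994, 0.1091)


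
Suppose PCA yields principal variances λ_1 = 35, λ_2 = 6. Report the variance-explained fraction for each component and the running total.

Step 1 — total variance = trace(Sigma) = Σ λ_i = 35 + 6 = 41.

Step 2 — fraction explained by component i = λ_i / Σ λ:
  PC1: 35/41 = 0.8537
  PC2: 6/41 = 0.1463

Step 3 — cumulative fraction after k components = (λ_1 + ... + λ_k) / Σ λ:
  k = 1: 35/41 = 0.8537
  k = 2: (35 + 6)/41 = 41/41 = 1

Summary (fraction, with percent):

explained: PC1 0.8537 (85.37%), PC2 0.1463 (14.63%);  cumulative: 0.8537, 1


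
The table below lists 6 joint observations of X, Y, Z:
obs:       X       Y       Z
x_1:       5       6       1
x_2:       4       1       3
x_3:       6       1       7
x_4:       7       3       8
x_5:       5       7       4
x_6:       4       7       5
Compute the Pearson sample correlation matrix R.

Step 1 — column means:
  mean(X) = (5 + 4 + 6 + 7 + 5 + 4) / 6 = 31/6 = 5.1667
  mean(Y) = (6 + 1 + 1 + 3 + 7 + 7) / 6 = 25/6 = 4.1667
  mean(Z) = (1 + 3 + 7 + 8 + 4 + 5) / 6 = 28/6 = 4.6667

Step 2 — sample variances and covariances s[i,j] = (1/(n-1)) · Σ_k (x_{k,i} - mean_i) · (x_{k,j} - mean_j), with n-1 = 5:
  s[X,X] = ((-0.1667)·(-0.1667) + (-1.1667)·(-1.1667) + (0.8333)·(0.8333) + (1.8333)·(1.8333) + (-0.1667)·(-0.1667) + (-1.1667)·(-1.1667)) / 5 = 6.8333/5 = 1.3667
  s[X,Y] = ((-0.1667)·(1.8333) + (-1.1667)·(-3.1667) + (0.8333)·(-3.1667) + (1.8333)·(-1.1667) + (-0.1667)·(2.8333) + (-1.1667)·(2.8333)) / 5 = -5.1667/5 = -1.0333
  s[X,Z] = ((-0.1667)·(-3.6667) + (-1.1667)·(-1.6667) + (0.8333)·(2.3333) + (1.8333)·(3.3333) + (-0.1667)·(-0.6667) + (-1.1667)·(0.3333)) / 5 = 10.3333/5 = 2.0667
  s[Y,Y] = ((1.8333)·(1.8333) + (-3.1667)·(-3.1667) + (-3.1667)·(-3.1667) + (-1.1667)·(-1.1667) + (2.8333)·(2.8333) + (2.8333)·(2.8333)) / 5 = 40.8333/5 = 8.1667
  s[Y,Z] = ((1.8333)·(-3.6667) + (-3.1667)·(-1.6667) + (-3.1667)·(2.3333) + (-1.1667)·(3.3333) + (2.8333)·(-0.6667) + (2.8333)·(0.3333)) / 5 = -13.6667/5 = -2.7333
  s[Z,Z] = ((-3.6667)·(-3.6667) + (-1.6667)·(-1.6667) + (2.3333)·(2.3333) + (3.3333)·(3.3333) + (-0.6667)·(-0.6667) + (0.3333)·(0.3333)) / 5 = 33.3333/5 = 6.6667
  Sample standard deviations s_i = √(s[i,i]):
  s(X) = √(1.3667) = 1.169
  s(Y) = √(8.1667) = 2.8577
  s(Z) = √(6.6667) = 2.582

Step 3 — r_{ij} = s_{ij} / (s_i · s_j):
  r[X,X] = 1 (diagonal).
  r[X,Y] = -1.0333 / (1.169 · 2.8577) = -1.0333 / 3.3408 = -0.3093
  r[X,Z] = 2.0667 / (1.169 · 2.582) = 2.0667 / 3.0185 = 0.6847
  r[Y,Y] = 1 (diagonal).
  r[Y,Z] = -2.7333 / (2.8577 · 2.582) = -2.7333 / 7.3786 = -0.3704
  r[Z,Z] = 1 (diagonal).

R is symmetric with unit diagonal. Assembling:

R = [[1, -0.3093, 0.6847],
 [-0.3093, 1, -0.3704],
 [0.6847, -0.3704, 1]]


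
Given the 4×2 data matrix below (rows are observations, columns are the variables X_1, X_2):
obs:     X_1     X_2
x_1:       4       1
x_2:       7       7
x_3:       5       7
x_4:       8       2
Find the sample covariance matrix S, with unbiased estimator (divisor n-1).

Step 1 — column means:
  mean(X_1) = (4 + 7 + 5 + 8) / 4 = 24/4 = 6
  mean(X_2) = (1 + 7 + 7 + 2) / 4 = 17/4 = 4.25

Step 2 — sample covariance S[i,j] = (1/(n-1)) · Σ_k (x_{k,i} - mean_i) · (x_{k,j} - mean_j), with n-1 = 3.
  S[X_1,X_1] = ((-2)·(-2) + (1)·(1) + (-1)·(-1) + (2)·(2)) / 3 = 10/3 = 3.3333
  S[X_1,X_2] = ((-2)·(-3.25) + (1)·(2.75) + (-1)·(2.75) + (2)·(-2.25)) / 3 = 2/3 = 0.6667
  S[X_2,X_2] = ((-3.25)·(-3.25) + (2.75)·(2.75) + (2.75)·(2.75) + (-2.25)·(-2.25)) / 3 = 30.75/3 = 10.25

S is symmetric (S[j,i] = S[i,j]). Assembling:

S = [[3.3333, 0.6667],
 [0.6667, 10.25]]


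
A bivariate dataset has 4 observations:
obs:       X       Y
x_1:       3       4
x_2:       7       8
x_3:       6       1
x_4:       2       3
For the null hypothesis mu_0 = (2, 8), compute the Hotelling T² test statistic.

Step 1 — sample mean vector:
  mean(X) = (3 + 7 + 6 + 2) / 4 = 18/4 = 4.5
  mean(Y) = (4 + 8 + 1 + 3) / 4 = 16/4 = 4
  x̄ = (4.5, 4),  deviation x̄ - mu_0 = (4.5, 4) - (2, 8) = (2.5, -4).

Step 2 — sample covariance matrix, S[i,j] = (1/(n-1)) · Σ_k (x_{k,i} - mean_i) · (x_{k,j} - mean_j), divisor n-1 = 3:
  S[X,X] = ((-1.5)·(-1.5) + (2.5)·(2.5) + (1.5)·(1.5) + (-2.5)·(-2.5)) / 3 = 17/3 = 5.6667
  S[X,Y] = ((-1.5)·(0) + (2.5)·(4) + (1.5)·(-3) + (-2.5)·(-1)) / 3 = 8/3 = 2.6667
  S[Y,Y] = ((0)·(0) + (4)·(4) + (-3)·(-3) + (-1)·(-1)) / 3 = 26/3 = 8.6667
  S = [[5.6667, 2.6667],
 [2.6667, 8.6667]].

Step 3 — invert S. det(S) = 5.6667·8.6667 - (2.6667)² = 42.
  S^{-1} = (1/det) · [[d, -b], [-b, a]] = [[0.2063, -0.0635],
 [-0.0635, 0.1349]].

Step 4 — quadratic form (x̄ - mu_0)^T · S^{-1} · (x̄ - mu_0):
  S^{-1} · (x̄ - mu_0) = (0.7698, -0.6984),
  (x̄ - mu_0)^T · [...] = (2.5)·(0.7698) + (-4)·(-0.6984) = 4.7183.

Step 5 — scale by n: T² = 4 · 4.7183 = 18.873.

T² ≈ 18.873


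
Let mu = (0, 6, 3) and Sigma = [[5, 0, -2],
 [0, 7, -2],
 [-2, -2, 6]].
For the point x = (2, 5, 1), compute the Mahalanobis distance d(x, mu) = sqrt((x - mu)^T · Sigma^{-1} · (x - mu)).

Step 1 — centre the observation: (x - mu) = (2, -1, -2).

Step 2 — invert Sigma (cofactor / det for 3×3, or solve directly):
  Sigma^{-1} = [[0.2346, 0.0247, 0.0864],
 [0.0247, 0.1605, 0.0617],
 [0.0864, 0.0617, 0.216]].

Step 3 — form the quadratic (x - mu)^T · Sigma^{-1} · (x - mu):
  Sigma^{-1} · (x - mu) = (0.2716, -0.2346, -0.321).
  (x - mu)^T · [Sigma^{-1} · (x - mu)] = (2)·(0.2716) + (-1)·(-0.2346) + (-2)·(-0.321) = 1.4198.

Step 4 — take square root: d = √(1.4198) ≈ 1.1915.

d(x, mu) = √(1.4198) ≈ 1.1915


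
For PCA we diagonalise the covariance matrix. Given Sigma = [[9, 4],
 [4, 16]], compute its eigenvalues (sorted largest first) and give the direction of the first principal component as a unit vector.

Step 1 — characteristic polynomial of 2×2 Sigma:
  det(Sigma - λI) = λ² - trace · λ + det = 0.
  trace = 9 + 16 = 25, det = 9·16 - (4)² = 128.
Step 2 — discriminant:
  Δ = trace² - 4·det = 625 - 512 = 113.
Step 3 — eigenvalues:
  λ = (trace ± √Δ)/2 = (25 ± 10.6301)/2,
  λ_1 = 17.8151,  λ_2 = 7.1849.

Step 4 — unit eigenvector for λ_1: solve (Sigma - λ_1 I)v = 0. First row:
  (9 - 17.8151)·v_x + (4)·v_y = 0, i.e. (-8.8151)·v_x + (4)·v_y = 0,
  so v ∝ (b, λ_1 - a) = (4, 8.8151) = u.
  ||u|| = √((4)² + (8.8151)²) = √(93.7055) ≈ 9.6802,
  v_1 = u/||u|| ≈ (0.4132, 0.9106) (||v_1|| = 1).

λ_1 = 17.8151,  λ_2 = 7.1849;  v_1 ≈ (0.4132, 0.9106)


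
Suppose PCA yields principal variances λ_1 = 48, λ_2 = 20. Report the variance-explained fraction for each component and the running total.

Step 1 — total variance = trace(Sigma) = Σ λ_i = 48 + 20 = 68.

Step 2 — fraction explained by component i = λ_i / Σ λ:
  PC1: 48/68 = 0.7059
  PC2: 20/68 = 0.2941

Step 3 — cumulative fraction after k components = (λ_1 + ... + λ_k) / Σ λ:
  k = 1: 48/68 = 0.7059
  k = 2: (48 + 20)/68 = 68/68 = 1

Summary (fraction, with percent):

explained: PC1 0.7059 (70.59%), PC2 0.2941 (29.41%);  cumulative: 0.7059, 1


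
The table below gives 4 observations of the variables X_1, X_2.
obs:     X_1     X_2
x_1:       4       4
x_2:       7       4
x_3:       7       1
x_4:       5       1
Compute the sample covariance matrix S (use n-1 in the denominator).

Step 1 — column means:
  mean(X_1) = (4 + 7 + 7 + 5) / 4 = 23/4 = 5.75
  mean(X_2) = (4 + 4 + 1 + 1) / 4 = 10/4 = 2.5

Step 2 — sample covariance S[i,j] = (1/(n-1)) · Σ_k (x_{k,i} - mean_i) · (x_{k,j} - mean_j), with n-1 = 3.
  S[X_1,X_1] = ((-1.75)·(-1.75) + (1.25)·(1.25) + (1.25)·(1.25) + (-0.75)·(-0.75)) / 3 = 6.75/3 = 2.25
  S[X_1,X_2] = ((-1.75)·(1.5) + (1.25)·(1.5) + (1.25)·(-1.5) + (-0.75)·(-1.5)) / 3 = -1.5/3 = -0.5
  S[X_2,X_2] = ((1.5)·(1.5) + (1.5)·(1.5) + (-1.5)·(-1.5) + (-1.5)·(-1.5)) / 3 = 9/3 = 3

S is symmetric (S[j,i] = S[i,j]). Assembling:

S = [[2.25, -0.5],
 [-0.5, 3]]


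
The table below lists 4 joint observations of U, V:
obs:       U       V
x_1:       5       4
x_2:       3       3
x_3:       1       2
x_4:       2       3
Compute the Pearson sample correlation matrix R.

Step 1 — column means:
  mean(U) = (5 + 3 + 1 + 2) / 4 = 11/4 = 2.75
  mean(V) = (4 + 3 + 2 + 3) / 4 = 12/4 = 3

Step 2 — sample variances and covariances s[i,j] = (1/(n-1)) · Σ_k (x_{k,i} - mean_i) · (x_{k,j} - mean_j), with n-1 = 3:
  s[U,U] = ((2.25)·(2.25) + (0.25)·(0.25) + (-1.75)·(-1.75) + (-0.75)·(-0.75)) / 3 = 8.75/3 = 2.9167
  s[U,V] = ((2.25)·(1) + (0.25)·(0) + (-1.75)·(-1) + (-0.75)·(0)) / 3 = 4/3 = 1.3333
  s[V,V] = ((1)·(1) + (0)·(0) + (-1)·(-1) + (0)·(0)) / 3 = 2/3 = 0.6667
  Sample standard deviations s_i = √(s[i,i]):
  s(U) = √(2.9167) = 1.7078
  s(V) = √(0.6667) = 0.8165

Step 3 — r_{ij} = s_{ij} / (s_i · s_j):
  r[U,U] = 1 (diagonal).
  r[U,V] = 1.3333 / (1.7078 · 0.8165) = 1.3333 / 1.3944 = 0.9562
  r[V,V] = 1 (diagonal).

R is symmetric with unit diagonal. Assembling:

R = [[1, 0.9562],
 [0.9562, 1]]


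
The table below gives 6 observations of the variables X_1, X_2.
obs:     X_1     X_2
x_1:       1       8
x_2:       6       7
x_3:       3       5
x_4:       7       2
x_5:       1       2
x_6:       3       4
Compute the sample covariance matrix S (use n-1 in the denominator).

Step 1 — column means:
  mean(X_1) = (1 + 6 + 3 + 7 + 1 + 3) / 6 = 21/6 = 3.5
  mean(X_2) = (8 + 7 + 5 + 2 + 2 + 4) / 6 = 28/6 = 4.6667

Step 2 — sample covariance S[i,j] = (1/(n-1)) · Σ_k (x_{k,i} - mean_i) · (x_{k,j} - mean_j), with n-1 = 5.
  S[X_1,X_1] = ((-2.5)·(-2.5) + (2.5)·(2.5) + (-0.5)·(-0.5) + (3.5)·(3.5) + (-2.5)·(-2.5) + (-0.5)·(-0.5)) / 5 = 31.5/5 = 6.3
  S[X_1,X_2] = ((-2.5)·(3.3333) + (2.5)·(2.3333) + (-0.5)·(0.3333) + (3.5)·(-2.6667) + (-2.5)·(-2.6667) + (-0.5)·(-0.6667)) / 5 = -5/5 = -1
  S[X_2,X_2] = ((3.3333)·(3.3333) + (2.3333)·(2.3333) + (0.3333)·(0.3333) + (-2.6667)·(-2.6667) + (-2.6667)·(-2.6667) + (-0.6667)·(-0.6667)) / 5 = 31.3333/5 = 6.2667

S is symmetric (S[j,i] = S[i,j]). Assembling:

S = [[6.3, -1],
 [-1, 6.2667]]


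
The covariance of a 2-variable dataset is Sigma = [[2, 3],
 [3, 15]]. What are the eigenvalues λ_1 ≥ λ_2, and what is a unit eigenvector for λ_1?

Step 1 — characteristic polynomial of 2×2 Sigma:
  det(Sigma - λI) = λ² - trace · λ + det = 0.
  trace = 2 + 15 = 17, det = 2·15 - (3)² = 21.
Step 2 — discriminant:
  Δ = trace² - 4·det = 289 - 84 = 205.
Step 3 — eigenvalues:
  λ = (trace ± √Δ)/2 = (17 ± 14.3178)/2,
  λ_1 = 15.6589,  λ_2 = 1.3411.

Step 4 — unit eigenvector for λ_1: solve (Sigma - λ_1 I)v = 0. First row:
  (2 - 15.6589)·v_x + (3)·v_y = 0, i.e. (-13.6589)·v_x + (3)·v_y = 0,
  so v ∝ (b, λ_1 - a) = (3, 13.6589) = u.
  ||u|| = √((3)² + (13.6589)²) = √(195.5658) ≈ 13.9845,
  v_1 = u/||u|| ≈ (0.2145, 0.9767) (||v_1|| = 1).

λ_1 = 15.6589,  λ_2 = 1.3411;  v_1 ≈ (0.2145, 0.9767)


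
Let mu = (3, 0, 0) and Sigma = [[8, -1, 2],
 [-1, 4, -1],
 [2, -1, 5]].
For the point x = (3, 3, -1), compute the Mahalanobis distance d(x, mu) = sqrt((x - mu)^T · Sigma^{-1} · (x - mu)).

Step 1 — centre the observation: (x - mu) = (0, 3, -1).

Step 2 — invert Sigma (cofactor / det for 3×3, or solve directly):
  Sigma^{-1} = [[0.1407, 0.0222, -0.0519],
 [0.0222, 0.2667, 0.0444],
 [-0.0519, 0.0444, 0.2296]].

Step 3 — form the quadratic (x - mu)^T · Sigma^{-1} · (x - mu):
  Sigma^{-1} · (x - mu) = (0.1185, 0.7556, -0.0963).
  (x - mu)^T · [Sigma^{-1} · (x - mu)] = (0)·(0.1185) + (3)·(0.7556) + (-1)·(-0.0963) = 2.363.

Step 4 — take square root: d = √(2.363) ≈ 1.5372.

d(x, mu) = √(2.363) ≈ 1.5372


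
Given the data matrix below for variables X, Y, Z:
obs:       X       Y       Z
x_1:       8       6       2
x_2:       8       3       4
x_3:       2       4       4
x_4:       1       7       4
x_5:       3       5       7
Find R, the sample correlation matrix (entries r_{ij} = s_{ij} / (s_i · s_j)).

Step 1 — column means:
  mean(X) = (8 + 8 + 2 + 1 + 3) / 5 = 22/5 = 4.4
  mean(Y) = (6 + 3 + 4 + 7 + 5) / 5 = 25/5 = 5
  mean(Z) = (2 + 4 + 4 + 4 + 7) / 5 = 21/5 = 4.2

Step 2 — sample variances and covariances s[i,j] = (1/(n-1)) · Σ_k (x_{k,i} - mean_i) · (x_{k,j} - mean_j), with n-1 = 4:
  s[X,X] = ((3.6)·(3.6) + (3.6)·(3.6) + (-2.4)·(-2.4) + (-3.4)·(-3.4) + (-1.4)·(-1.4)) / 4 = 45.2/4 = 11.3
  s[X,Y] = ((3.6)·(1) + (3.6)·(-2) + (-2.4)·(-1) + (-3.4)·(2) + (-1.4)·(0)) / 4 = -8/4 = -2
  s[X,Z] = ((3.6)·(-2.2) + (3.6)·(-0.2) + (-2.4)·(-0.2) + (-3.4)·(-0.2) + (-1.4)·(2.8)) / 4 = -11.4/4 = -2.85
  s[Y,Y] = ((1)·(1) + (-2)·(-2) + (-1)·(-1) + (2)·(2) + (0)·(0)) / 4 = 10/4 = 2.5
  s[Y,Z] = ((1)·(-2.2) + (-2)·(-0.2) + (-1)·(-0.2) + (2)·(-0.2) + (0)·(2.8)) / 4 = -2/4 = -0.5
  s[Z,Z] = ((-2.2)·(-2.2) + (-0.2)·(-0.2) + (-0.2)·(-0.2) + (-0.2)·(-0.2) + (2.8)·(2.8)) / 4 = 12.8/4 = 3.2
  Sample standard deviations s_i = √(s[i,i]):
  s(X) = √(11.3) = 3.3615
  s(Y) = √(2.5) = 1.5811
  s(Z) = √(3.2) = 1.7889

Step 3 — r_{ij} = s_{ij} / (s_i · s_j):
  r[X,X] = 1 (diagonal).
  r[X,Y] = -2 / (3.3615 · 1.5811) = -2 / 5.3151 = -0.3763
  r[X,Z] = -2.85 / (3.3615 · 1.7889) = -2.85 / 6.0133 = -0.4739
  r[Y,Y] = 1 (diagonal).
  r[Y,Z] = -0.5 / (1.5811 · 1.7889) = -0.5 / 2.8284 = -0.1768
  r[Z,Z] = 1 (diagonal).

R is symmetric with unit diagonal. Assembling:

R = [[1, -0.3763, -0.4739],
 [-0.3763, 1, -0.1768],
 [-0.4739, -0.1768, 1]]


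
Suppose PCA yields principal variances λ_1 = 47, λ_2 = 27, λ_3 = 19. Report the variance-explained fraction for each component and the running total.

Step 1 — total variance = trace(Sigma) = Σ λ_i = 47 + 27 + 19 = 93.

Step 2 — fraction explained by component i = λ_i / Σ λ:
  PC1: 47/93 = 0.5054
  PC2: 27/93 = 0.2903
  PC3: 19/93 = 0.2043

Step 3 — cumulative fraction after k components = (λ_1 + ... + λ_k) / Σ λ:
  k = 1: 47/93 = 0.5054
  k = 2: (47 + 27)/93 = 74/93 = 0.7957
  k = 3: (47 + 27 + 19)/93 = 93/93 = 1

Summary (fraction, with percent):

explained: PC1 0.5054 (50.54%), PC2 0.2903 (29.03%), PC3 0.2043 (20.43%);  cumulative: 0.5054, 0.7957, 1


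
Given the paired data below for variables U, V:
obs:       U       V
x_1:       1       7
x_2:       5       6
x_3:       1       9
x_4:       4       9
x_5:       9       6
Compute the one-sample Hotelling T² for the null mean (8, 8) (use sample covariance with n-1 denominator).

Step 1 — sample mean vector:
  mean(U) = (1 + 5 + 1 + 4 + 9) / 5 = 20/5 = 4
  mean(V) = (7 + 6 + 9 + 9 + 6) / 5 = 37/5 = 7.4
  x̄ = (4, 7.4),  deviation x̄ - mu_0 = (4, 7.4) - (8, 8) = (-4, -0.6).

Step 2 — sample covariance matrix, S[i,j] = (1/(n-1)) · Σ_k (x_{k,i} - mean_i) · (x_{k,j} - mean_j), divisor n-1 = 4:
  S[U,U] = ((-3)·(-3) + (1)·(1) + (-3)·(-3) + (0)·(0) + (5)·(5)) / 4 = 44/4 = 11
  S[U,V] = ((-3)·(-0.4) + (1)·(-1.4) + (-3)·(1.6) + (0)·(1.6) + (5)·(-1.4)) / 4 = -12/4 = -3
  S[V,V] = ((-0.4)·(-0.4) + (-1.4)·(-1.4) + (1.6)·(1.6) + (1.6)·(1.6) + (-1.4)·(-1.4)) / 4 = 9.2/4 = 2.3
  S = [[11, -3],
 [-3, 2.3]].

Step 3 — invert S. det(S) = 11·2.3 - (-3)² = 16.3.
  S^{-1} = (1/det) · [[d, -b], [-b, a]] = [[0.1411, 0.184],
 [0.184, 0.6748]].

Step 4 — quadratic form (x̄ - mu_0)^T · S^{-1} · (x̄ - mu_0):
  S^{-1} · (x̄ - mu_0) = (-0.6748, -1.1411),
  (x̄ - mu_0)^T · [...] = (-4)·(-0.6748) + (-0.6)·(-1.1411) = 3.384.

Step 5 — scale by n: T² = 5 · 3.384 = 16.9202.

T² ≈ 16.9202


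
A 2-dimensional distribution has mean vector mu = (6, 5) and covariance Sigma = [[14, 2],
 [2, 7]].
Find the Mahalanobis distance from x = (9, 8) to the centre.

Step 1 — centre the observation: (x - mu) = (3, 3).

Step 2 — invert Sigma. det(Sigma) = 14·7 - (2)² = 94.
  Sigma^{-1} = (1/det) · [[d, -b], [-b, a]] = [[0.0745, -0.0213],
 [-0.0213, 0.1489]].

Step 3 — form the quadratic (x - mu)^T · Sigma^{-1} · (x - mu):
  Sigma^{-1} · (x - mu) = (0.1596, 0.383).
  (x - mu)^T · [Sigma^{-1} · (x - mu)] = (3)·(0.1596) + (3)·(0.383) = 1.6277.

Step 4 — take square root: d = √(1.6277) ≈ 1.2758.

d(x, mu) = √(1.6277) ≈ 1.2758


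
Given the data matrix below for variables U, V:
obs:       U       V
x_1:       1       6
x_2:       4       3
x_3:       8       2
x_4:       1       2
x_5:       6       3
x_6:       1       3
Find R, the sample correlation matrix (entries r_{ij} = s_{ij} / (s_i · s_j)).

Step 1 — column means:
  mean(U) = (1 + 4 + 8 + 1 + 6 + 1) / 6 = 21/6 = 3.5
  mean(V) = (6 + 3 + 2 + 2 + 3 + 3) / 6 = 19/6 = 3.1667

Step 2 — sample variances and covariances s[i,j] = (1/(n-1)) · Σ_k (x_{k,i} - mean_i) · (x_{k,j} - mean_j), with n-1 = 5:
  s[U,U] = ((-2.5)·(-2.5) + (0.5)·(0.5) + (4.5)·(4.5) + (-2.5)·(-2.5) + (2.5)·(2.5) + (-2.5)·(-2.5)) / 5 = 45.5/5 = 9.1
  s[U,V] = ((-2.5)·(2.8333) + (0.5)·(-0.1667) + (4.5)·(-1.1667) + (-2.5)·(-1.1667) + (2.5)·(-0.1667) + (-2.5)·(-0.1667)) / 5 = -9.5/5 = -1.9
  s[V,V] = ((2.8333)·(2.8333) + (-0.1667)·(-0.1667) + (-1.1667)·(-1.1667) + (-1.1667)·(-1.1667) + (-0.1667)·(-0.1667) + (-0.1667)·(-0.1667)) / 5 = 10.8333/5 = 2.1667
  Sample standard deviations s_i = √(s[i,i]):
  s(U) = √(9.1) = 3.0166
  s(V) = √(2.1667) = 1.472

Step 3 — r_{ij} = s_{ij} / (s_i · s_j):
  r[U,U] = 1 (diagonal).
  r[U,V] = -1.9 / (3.0166 · 1.472) = -1.9 / 4.4403 = -0.4279
  r[V,V] = 1 (diagonal).

R is symmetric with unit diagonal. Assembling:

R = [[1, -0.4279],
 [-0.4279, 1]]


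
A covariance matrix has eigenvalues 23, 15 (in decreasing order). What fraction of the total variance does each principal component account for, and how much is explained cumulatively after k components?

Step 1 — total variance = trace(Sigma) = Σ λ_i = 23 + 15 = 38.

Step 2 — fraction explained by component i = λ_i / Σ λ:
  PC1: 23/38 = 0.6053
  PC2: 15/38 = 0.3947

Step 3 — cumulative fraction after k components = (λ_1 + ... + λ_k) / Σ λ:
  k = 1: 23/38 = 0.6053
  k = 2: (23 + 15)/38 = 38/38 = 1

Summary (fraction, with percent):

explained: PC1 0.6053 (60.53%), PC2 0.3947 (39.47%);  cumulative: 0.6053, 1


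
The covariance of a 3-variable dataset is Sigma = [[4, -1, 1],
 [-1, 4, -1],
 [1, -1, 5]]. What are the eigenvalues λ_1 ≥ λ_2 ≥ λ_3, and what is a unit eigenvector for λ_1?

Step 1 — characteristic polynomial p(λ) = det(λI - Sigma) = λ³ - tr·λ² + c_1·λ - det, where tr = trace, c_1 = sum of the principal 2×2 minors, det = det(Sigma):
  tr = 4 + 4 + 5 = 13,
  c_1 = (4·4 - (-1)²) + (4·5 - (1)²) + (4·5 - (-1)²) = 15 + 19 + 19 = 53,
  det = 4·(4·5 - (-1)²) - (-1)·((-1)·5 - (-1)·(1)) + (1)·((-1)·(-1) - 4·(1)) = 4·(19) - (-1)·(-4) + (1)·(-3) = 69.
  So p(λ) = λ³ - 13λ² + 53λ - 69.
Step 2 — look for an integer root (rational root theorem: any rational root is an integer divisor of 69). Testing λ = 3:
  p(3) = 27 - 117 + 159 - 69 = 0  ✓
  Dividing out (λ - 3): p(λ) = (λ - 3)(λ² - 10λ + 23).
Step 3 — remaining eigenvalues from the quadratic λ² - 10λ + 23 = 0:
  Δ = 10² - 4·23 = 100 - 92 = 8,  λ = (10 ± √8)/2 = (10 ± 2.8284)/2 ≈ 6.4142 or 3.5858.
  Sorted: λ_1 = 6.4142,  λ_2 = 3.5858,  λ_3 = 3  (check: sum = 13 = tr ✓).

Step 4 — unit eigenvector for λ_1 ≈ 6.4142: v spans the null space of (Sigma - λ_1 I), whose rows are
  r_1 = (-2.4142, -1, 1),  r_2 = (-1, -2.4142, -1),  r_3 = (1, -1, -1.4142).
  v is orthogonal to every row, so take v ∝ r_1 × r_2 = ((-1)·(-1) - (1)·(-2.4142), (1)·(-1) - (-2.4142)·(-1), (-2.4142)·(-2.4142) - (-1)·(-1)) ≈ (3.4142, -3.4142, 4.8284).
  Let u = (3.4142, -3.4142, 4.8284).
  ||u|| = √((3.4142)² + (-3.4142)² + (4.8284)²) = √(46.6274) ≈ 6.8284,  v_1 = u/||u|| ≈ (0.5, -0.5, 0.7071) (||v_1|| = 1).

λ_1 = 6.4142,  λ_2 = 3.5858,  λ_3 = 3;  v_1 ≈ (0.5, -0.5, 0.7071)
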